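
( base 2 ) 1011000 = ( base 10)88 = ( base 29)31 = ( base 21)44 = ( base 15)5D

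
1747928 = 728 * 2401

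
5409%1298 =217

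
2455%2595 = 2455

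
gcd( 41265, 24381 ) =63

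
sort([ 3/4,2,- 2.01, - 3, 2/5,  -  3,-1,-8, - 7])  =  [ - 8, - 7,-3 , - 3, - 2.01,-1,2/5,3/4, 2 ] 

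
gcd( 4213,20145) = 1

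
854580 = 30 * 28486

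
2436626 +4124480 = 6561106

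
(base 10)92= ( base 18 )52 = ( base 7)161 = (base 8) 134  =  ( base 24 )3K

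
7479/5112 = 831/568 =1.46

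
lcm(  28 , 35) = 140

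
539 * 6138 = 3308382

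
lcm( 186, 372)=372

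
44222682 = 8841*5002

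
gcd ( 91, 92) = 1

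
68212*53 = 3615236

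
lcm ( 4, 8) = 8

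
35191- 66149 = - 30958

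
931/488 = 1 + 443/488 =1.91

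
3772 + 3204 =6976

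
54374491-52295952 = 2078539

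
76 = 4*19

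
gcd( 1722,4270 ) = 14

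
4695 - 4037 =658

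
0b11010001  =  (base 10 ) 209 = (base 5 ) 1314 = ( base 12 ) 155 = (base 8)321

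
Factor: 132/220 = 3^1*5^( - 1) = 3/5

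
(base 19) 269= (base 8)1515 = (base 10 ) 845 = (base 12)5A5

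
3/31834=3/31834 = 0.00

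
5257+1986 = 7243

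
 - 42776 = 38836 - 81612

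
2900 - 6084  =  -3184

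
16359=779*21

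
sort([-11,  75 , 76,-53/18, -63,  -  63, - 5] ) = [ - 63, - 63, - 11, - 5, - 53/18,  75, 76] 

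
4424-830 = 3594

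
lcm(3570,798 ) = 67830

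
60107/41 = 60107/41 = 1466.02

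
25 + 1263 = 1288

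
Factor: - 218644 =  - 2^2*47^1*1163^1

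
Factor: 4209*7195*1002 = 30344322510 = 2^1*3^2*5^1 * 23^1*61^1*167^1*1439^1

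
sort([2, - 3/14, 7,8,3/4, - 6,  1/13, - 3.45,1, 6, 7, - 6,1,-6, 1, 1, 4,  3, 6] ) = [ - 6,  -  6, - 6, - 3.45, - 3/14, 1/13, 3/4,  1, 1, 1,1 , 2, 3,4, 6,6, 7 , 7,8]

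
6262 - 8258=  - 1996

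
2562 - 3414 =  - 852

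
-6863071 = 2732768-9595839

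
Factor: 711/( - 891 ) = -79/99  =  -3^(-2 ) * 11^( - 1)*79^1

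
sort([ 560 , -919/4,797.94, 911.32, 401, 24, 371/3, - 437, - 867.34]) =[ - 867.34, - 437,-919/4,24,371/3, 401,560 , 797.94 , 911.32]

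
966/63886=483/31943 = 0.02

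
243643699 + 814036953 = 1057680652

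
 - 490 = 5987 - 6477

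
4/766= 2/383 = 0.01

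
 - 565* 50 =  - 28250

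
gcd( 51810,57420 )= 330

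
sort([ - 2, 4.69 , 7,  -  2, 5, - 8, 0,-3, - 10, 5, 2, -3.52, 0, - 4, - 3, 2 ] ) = [  -  10, - 8, - 4, - 3.52 ,-3, - 3, - 2, - 2, 0,  0, 2, 2,4.69, 5,  5, 7 ] 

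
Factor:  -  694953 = -3^3* 7^1*3677^1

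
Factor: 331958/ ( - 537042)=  - 191/309 = -3^( - 1) *103^(  -  1 )*191^1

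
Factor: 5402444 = 2^2*37^1*173^1*211^1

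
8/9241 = 8/9241 =0.00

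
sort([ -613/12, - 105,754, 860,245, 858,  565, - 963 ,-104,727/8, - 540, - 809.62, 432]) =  [ - 963, - 809.62, - 540, - 105,-104, - 613/12, 727/8, 245,432, 565, 754 , 858 , 860]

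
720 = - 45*( - 16)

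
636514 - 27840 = 608674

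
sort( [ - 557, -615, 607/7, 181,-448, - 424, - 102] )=[ - 615, - 557, - 448, - 424 , - 102,607/7, 181] 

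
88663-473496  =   - 384833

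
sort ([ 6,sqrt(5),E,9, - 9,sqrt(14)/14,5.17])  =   [ - 9,sqrt( 14)/14,sqrt (5 ),E,5.17,6, 9] 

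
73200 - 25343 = 47857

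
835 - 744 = 91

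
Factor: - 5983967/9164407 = -7^( - 1)*11^1*271^( - 1 )*4831^( -1 ) * 543997^1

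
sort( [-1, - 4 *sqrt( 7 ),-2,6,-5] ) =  [-4* sqrt(7 ),-5, -2, - 1, 6] 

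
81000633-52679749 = 28320884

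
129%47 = 35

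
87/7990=87/7990 = 0.01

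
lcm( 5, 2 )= 10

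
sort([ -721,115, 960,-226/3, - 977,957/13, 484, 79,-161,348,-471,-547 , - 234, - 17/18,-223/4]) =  [ - 977,  -  721,-547,-471, - 234, - 161 ,-226/3,-223/4, -17/18 , 957/13, 79,  115,348, 484, 960]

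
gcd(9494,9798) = 2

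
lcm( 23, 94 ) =2162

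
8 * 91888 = 735104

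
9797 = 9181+616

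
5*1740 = 8700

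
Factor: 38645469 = 3^2*4293941^1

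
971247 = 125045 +846202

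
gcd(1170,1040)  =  130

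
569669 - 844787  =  - 275118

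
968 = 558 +410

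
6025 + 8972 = 14997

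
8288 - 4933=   3355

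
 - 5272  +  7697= 2425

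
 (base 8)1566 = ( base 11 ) 736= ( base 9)1184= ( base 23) 1FC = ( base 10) 886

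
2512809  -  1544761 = 968048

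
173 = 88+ 85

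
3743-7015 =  - 3272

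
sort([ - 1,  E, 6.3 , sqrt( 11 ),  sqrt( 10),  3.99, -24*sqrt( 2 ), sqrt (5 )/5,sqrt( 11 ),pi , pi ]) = [ - 24*sqrt(2), - 1,sqrt( 5)/5,E,  pi,  pi , sqrt( 10),  sqrt(11), sqrt(11 ),3.99  ,  6.3 ]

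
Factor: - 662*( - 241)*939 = 149809938 = 2^1* 3^1 * 241^1*313^1 *331^1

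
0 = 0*71003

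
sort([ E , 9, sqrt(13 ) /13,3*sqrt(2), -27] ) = [ - 27, sqrt( 13)/13,E, 3*sqrt( 2), 9]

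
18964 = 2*9482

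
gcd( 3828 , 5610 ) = 66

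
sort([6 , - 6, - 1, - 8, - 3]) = [ - 8, - 6,-3 , - 1,6]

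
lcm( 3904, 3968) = 242048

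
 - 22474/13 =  - 22474/13 = - 1728.77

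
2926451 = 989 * 2959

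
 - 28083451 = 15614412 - 43697863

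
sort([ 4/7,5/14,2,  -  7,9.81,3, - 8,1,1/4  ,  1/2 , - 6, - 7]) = [ - 8 , - 7, - 7, - 6,1/4, 5/14,1/2,4/7,1,2 , 3,  9.81]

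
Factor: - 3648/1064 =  - 24/7=- 2^3*3^1*7^( -1 )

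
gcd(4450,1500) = 50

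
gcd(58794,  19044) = 6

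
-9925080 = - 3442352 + -6482728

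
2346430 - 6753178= - 4406748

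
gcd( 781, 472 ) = 1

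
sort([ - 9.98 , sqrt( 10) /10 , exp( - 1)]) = [-9.98, sqrt ( 10 )/10,exp( - 1) ] 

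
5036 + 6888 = 11924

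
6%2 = 0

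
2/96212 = 1/48106 = 0.00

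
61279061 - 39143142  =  22135919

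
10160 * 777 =7894320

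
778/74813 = 778/74813 = 0.01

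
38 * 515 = 19570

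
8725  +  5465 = 14190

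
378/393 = 126/131 = 0.96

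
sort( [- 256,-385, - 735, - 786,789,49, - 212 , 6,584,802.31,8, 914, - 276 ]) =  [ - 786, - 735, - 385,  -  276, - 256, -212, 6 , 8, 49 , 584,  789, 802.31, 914 ] 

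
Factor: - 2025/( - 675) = 3=3^1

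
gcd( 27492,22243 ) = 29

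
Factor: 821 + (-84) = 11^1*67^1=737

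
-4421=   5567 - 9988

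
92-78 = 14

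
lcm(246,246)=246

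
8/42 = 4/21 = 0.19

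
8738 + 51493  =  60231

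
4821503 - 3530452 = 1291051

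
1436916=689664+747252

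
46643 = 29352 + 17291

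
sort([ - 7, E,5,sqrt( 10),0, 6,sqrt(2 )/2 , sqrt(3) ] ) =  [-7, 0, sqrt(2 )/2,sqrt( 3), E, sqrt( 10),5,6 ] 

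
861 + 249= 1110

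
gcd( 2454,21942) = 6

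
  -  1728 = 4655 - 6383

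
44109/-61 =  - 724 + 55/61 = - 723.10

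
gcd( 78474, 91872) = 1914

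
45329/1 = 45329 = 45329.00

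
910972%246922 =170206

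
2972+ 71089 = 74061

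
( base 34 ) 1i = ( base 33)1j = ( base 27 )1P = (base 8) 64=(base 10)52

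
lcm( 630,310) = 19530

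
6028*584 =3520352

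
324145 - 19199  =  304946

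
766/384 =383/192 = 1.99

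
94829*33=3129357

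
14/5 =2+4/5 = 2.80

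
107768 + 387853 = 495621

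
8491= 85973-77482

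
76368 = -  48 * ( - 1591 )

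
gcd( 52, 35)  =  1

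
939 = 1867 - 928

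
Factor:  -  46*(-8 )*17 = 2^4*17^1*23^1 = 6256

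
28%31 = 28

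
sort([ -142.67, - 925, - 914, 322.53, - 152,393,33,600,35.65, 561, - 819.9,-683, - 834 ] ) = [ - 925 ,-914, - 834, - 819.9,-683, - 152,  -  142.67,33, 35.65, 322.53 , 393 , 561,600 ] 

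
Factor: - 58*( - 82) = 4756 = 2^2*29^1*41^1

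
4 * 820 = 3280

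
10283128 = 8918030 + 1365098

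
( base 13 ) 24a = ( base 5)3100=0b110010000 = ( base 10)400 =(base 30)da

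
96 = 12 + 84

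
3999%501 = 492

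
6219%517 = 15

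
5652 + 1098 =6750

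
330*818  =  269940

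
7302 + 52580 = 59882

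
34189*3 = 102567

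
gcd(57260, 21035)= 35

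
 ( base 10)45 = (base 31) 1E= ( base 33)1C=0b101101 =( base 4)231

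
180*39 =7020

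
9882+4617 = 14499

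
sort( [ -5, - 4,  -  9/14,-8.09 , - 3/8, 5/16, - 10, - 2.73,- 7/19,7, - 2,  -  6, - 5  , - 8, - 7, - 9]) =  [  -  10, - 9, - 8.09, - 8, - 7, - 6, - 5, - 5, -4, - 2.73, - 2,  -  9/14,  -  3/8,  -  7/19, 5/16, 7] 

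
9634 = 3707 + 5927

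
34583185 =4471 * 7735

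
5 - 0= 5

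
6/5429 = 6/5429 = 0.00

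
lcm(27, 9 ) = 27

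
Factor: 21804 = 2^2*3^1*23^1*79^1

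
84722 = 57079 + 27643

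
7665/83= 92 + 29/83 = 92.35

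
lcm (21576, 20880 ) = 647280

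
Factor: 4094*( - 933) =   -  3819702 = - 2^1 * 3^1 *23^1*89^1*311^1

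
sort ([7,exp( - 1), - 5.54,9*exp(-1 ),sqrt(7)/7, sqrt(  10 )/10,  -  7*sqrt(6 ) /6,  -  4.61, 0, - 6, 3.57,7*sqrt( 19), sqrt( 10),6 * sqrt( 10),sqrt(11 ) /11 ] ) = [ - 6,- 5.54,- 4.61 ,  -  7*sqrt( 6)/6, 0,  sqrt(11 )/11, sqrt(10)/10, exp(-1),sqrt( 7 )/7 , sqrt( 10 ) , 9*exp (  -  1 ), 3.57,7, 6*sqrt( 10),7*sqrt( 19)] 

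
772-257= 515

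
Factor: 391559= 7^2*61^1 * 131^1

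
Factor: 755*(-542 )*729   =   - 2^1 * 3^6 * 5^1 * 151^1*271^1 = - 298314090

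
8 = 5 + 3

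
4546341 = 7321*621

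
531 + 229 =760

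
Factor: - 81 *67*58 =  - 2^1 * 3^4*29^1*67^1= - 314766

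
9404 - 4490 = 4914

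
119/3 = 39+ 2/3 = 39.67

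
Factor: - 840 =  - 2^3 * 3^1  *5^1* 7^1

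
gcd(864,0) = 864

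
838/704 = 419/352 =1.19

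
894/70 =447/35 = 12.77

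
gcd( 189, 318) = 3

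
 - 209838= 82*( - 2559)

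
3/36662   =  3/36662=0.00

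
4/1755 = 4/1755= 0.00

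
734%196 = 146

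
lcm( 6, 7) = 42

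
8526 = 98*87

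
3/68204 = 3/68204  =  0.00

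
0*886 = 0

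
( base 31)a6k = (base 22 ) K64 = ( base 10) 9816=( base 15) 2d96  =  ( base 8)23130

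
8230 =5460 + 2770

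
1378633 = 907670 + 470963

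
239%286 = 239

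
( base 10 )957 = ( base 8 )1675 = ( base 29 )140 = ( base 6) 4233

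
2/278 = 1/139 = 0.01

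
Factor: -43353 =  - 3^2*4817^1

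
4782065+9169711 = 13951776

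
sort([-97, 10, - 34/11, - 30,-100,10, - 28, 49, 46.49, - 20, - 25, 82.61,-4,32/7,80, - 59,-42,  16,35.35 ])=[-100, - 97, - 59 ,-42, - 30, - 28, - 25, -20, - 4,-34/11, 32/7,10,10,16,35.35, 46.49,  49,80,82.61]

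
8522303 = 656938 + 7865365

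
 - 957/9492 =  - 319/3164= - 0.10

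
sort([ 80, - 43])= [  -  43,80 ]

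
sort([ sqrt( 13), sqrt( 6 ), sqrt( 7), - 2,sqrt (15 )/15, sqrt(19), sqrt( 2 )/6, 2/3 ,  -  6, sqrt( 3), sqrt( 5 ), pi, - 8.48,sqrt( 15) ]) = [ -8.48, - 6, - 2, sqrt( 2 ) /6,  sqrt( 15)/15 , 2/3, sqrt(3 ),sqrt( 5), sqrt (6), sqrt( 7 ), pi,sqrt(13 ),sqrt( 15), sqrt(19) ]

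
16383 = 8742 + 7641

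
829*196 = 162484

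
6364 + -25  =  6339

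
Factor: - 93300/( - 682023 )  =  2^2*5^2*17^(  -  1)*43^(-1) = 100/731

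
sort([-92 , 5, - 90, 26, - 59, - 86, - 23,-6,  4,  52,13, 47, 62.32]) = [ - 92, - 90, - 86, - 59, - 23, - 6, 4, 5, 13,26 , 47, 52, 62.32 ]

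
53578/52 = 26789/26 = 1030.35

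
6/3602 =3/1801 = 0.00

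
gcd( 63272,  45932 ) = 4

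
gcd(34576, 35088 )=16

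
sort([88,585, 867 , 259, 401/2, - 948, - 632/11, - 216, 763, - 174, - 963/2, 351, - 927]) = [  -  948, - 927, - 963/2, - 216 , - 174, - 632/11,88,401/2 , 259,351,585,763,867] 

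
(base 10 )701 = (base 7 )2021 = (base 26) 10p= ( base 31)mj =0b1010111101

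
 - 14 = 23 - 37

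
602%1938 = 602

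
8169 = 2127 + 6042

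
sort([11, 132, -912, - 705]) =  [ - 912, - 705,  11, 132 ]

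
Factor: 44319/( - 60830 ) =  - 2^( - 1)*  3^1*5^( - 1 )*7^ ( - 1 )*17^1 = - 51/70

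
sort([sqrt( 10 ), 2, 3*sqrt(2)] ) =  [ 2, sqrt(10 ) , 3*sqrt (2 )] 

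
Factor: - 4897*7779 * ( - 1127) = 3^1 * 7^2*23^1*59^1 * 83^1*2593^1 = 42931670901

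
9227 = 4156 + 5071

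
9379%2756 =1111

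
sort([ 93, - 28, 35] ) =[ - 28,35,93]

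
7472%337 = 58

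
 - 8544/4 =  - 2136 = - 2136.00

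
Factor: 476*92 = 43792=2^4*7^1*  17^1*23^1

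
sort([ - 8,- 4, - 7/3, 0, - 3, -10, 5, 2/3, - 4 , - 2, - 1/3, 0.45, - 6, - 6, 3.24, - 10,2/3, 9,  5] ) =[ - 10,  -  10,-8, - 6, - 6, - 4,-4, - 3, -7/3, - 2, - 1/3, 0, 0.45,  2/3,2/3, 3.24, 5,5, 9]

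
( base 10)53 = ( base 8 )65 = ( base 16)35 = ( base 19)2f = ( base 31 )1m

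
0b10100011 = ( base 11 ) 139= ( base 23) 72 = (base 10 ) 163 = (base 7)322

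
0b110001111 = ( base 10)399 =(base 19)120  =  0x18f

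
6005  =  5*1201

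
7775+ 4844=12619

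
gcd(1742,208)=26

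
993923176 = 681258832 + 312664344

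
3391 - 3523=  - 132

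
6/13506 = 1/2251 = 0.00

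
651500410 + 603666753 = 1255167163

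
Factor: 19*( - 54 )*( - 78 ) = 80028 = 2^2*3^4*13^1*19^1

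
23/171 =23/171 = 0.13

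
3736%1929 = 1807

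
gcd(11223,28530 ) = 9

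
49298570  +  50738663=100037233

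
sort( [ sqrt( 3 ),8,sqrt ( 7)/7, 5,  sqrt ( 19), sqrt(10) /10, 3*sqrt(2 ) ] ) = [sqrt( 10 ) /10, sqrt(7 ) /7,sqrt(3), 3*sqrt(2),sqrt ( 19 ), 5,8 ] 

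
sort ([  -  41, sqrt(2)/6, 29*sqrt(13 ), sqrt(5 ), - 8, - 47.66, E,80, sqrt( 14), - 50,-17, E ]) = [-50,- 47.66,- 41,-17, - 8,sqrt(2) /6, sqrt( 5 ), E, E, sqrt(14), 80,  29*sqrt (13 )]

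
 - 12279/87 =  - 4093/29 = -  141.14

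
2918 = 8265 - 5347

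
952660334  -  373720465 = 578939869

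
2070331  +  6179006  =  8249337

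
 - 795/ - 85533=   265/28511=0.01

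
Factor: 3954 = 2^1*3^1*659^1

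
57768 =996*58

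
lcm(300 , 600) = 600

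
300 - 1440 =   -  1140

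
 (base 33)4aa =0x1258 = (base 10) 4696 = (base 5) 122241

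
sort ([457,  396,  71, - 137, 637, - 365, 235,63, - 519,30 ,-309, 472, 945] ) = [ - 519,  -  365, - 309, - 137,30,63, 71, 235, 396,457,472,637, 945]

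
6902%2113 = 563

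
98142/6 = 16357 = 16357.00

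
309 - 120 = 189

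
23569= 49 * 481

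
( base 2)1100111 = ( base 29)3G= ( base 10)103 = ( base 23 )4b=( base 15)6D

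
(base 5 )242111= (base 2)10001101000111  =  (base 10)9031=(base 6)105451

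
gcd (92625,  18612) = 3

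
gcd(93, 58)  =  1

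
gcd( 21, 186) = 3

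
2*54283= 108566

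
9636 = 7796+1840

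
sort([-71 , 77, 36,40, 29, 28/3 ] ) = [ - 71 , 28/3, 29,36,  40, 77 ]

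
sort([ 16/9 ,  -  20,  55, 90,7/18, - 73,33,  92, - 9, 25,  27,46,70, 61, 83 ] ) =[ - 73,-20, - 9,7/18, 16/9, 25,  27,33,46,55,61,  70,  83,90, 92 ] 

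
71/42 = 1 + 29/42=1.69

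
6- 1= 5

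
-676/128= - 6 + 23/32 = -5.28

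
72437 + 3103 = 75540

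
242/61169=242/61169 = 0.00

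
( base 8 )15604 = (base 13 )328B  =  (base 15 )2149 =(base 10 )7044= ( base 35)5Q9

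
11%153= 11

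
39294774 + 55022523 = 94317297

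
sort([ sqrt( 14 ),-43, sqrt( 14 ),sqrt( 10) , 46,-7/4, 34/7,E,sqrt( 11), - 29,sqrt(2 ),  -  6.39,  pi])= [ -43, - 29,-6.39, - 7/4, sqrt( 2), E,pi, sqrt( 10 ) , sqrt( 11), sqrt ( 14 ), sqrt(14),  34/7, 46 ] 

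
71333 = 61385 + 9948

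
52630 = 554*95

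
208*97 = 20176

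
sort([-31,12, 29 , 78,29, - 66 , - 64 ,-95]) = [-95,-66 , - 64,  -  31,12, 29 , 29, 78 ] 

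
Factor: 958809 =3^1*59^1*5417^1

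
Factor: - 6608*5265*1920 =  - 66798950400 = -  2^11 * 3^5*5^2 * 7^1*13^1*59^1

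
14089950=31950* 441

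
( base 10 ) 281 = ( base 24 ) bh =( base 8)431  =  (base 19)ef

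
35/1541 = 35/1541 = 0.02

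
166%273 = 166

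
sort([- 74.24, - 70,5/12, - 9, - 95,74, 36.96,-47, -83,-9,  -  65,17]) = [-95, - 83, - 74.24 , - 70,-65, - 47, - 9, - 9, 5/12, 17,36.96,74] 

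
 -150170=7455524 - 7605694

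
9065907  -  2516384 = 6549523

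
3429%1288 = 853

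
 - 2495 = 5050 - 7545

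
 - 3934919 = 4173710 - 8108629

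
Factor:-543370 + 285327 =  - 258043=- 17^1*43^1*353^1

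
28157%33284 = 28157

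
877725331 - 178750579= 698974752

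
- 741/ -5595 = 247/1865= 0.13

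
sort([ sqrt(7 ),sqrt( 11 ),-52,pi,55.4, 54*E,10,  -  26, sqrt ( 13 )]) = [  -  52,  -  26,sqrt( 7) , pi, sqrt( 11 ),  sqrt(13 ), 10,55.4, 54*E]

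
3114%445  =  444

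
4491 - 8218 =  - 3727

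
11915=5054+6861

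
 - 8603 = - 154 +- 8449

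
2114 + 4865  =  6979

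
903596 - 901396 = 2200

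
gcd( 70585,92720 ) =95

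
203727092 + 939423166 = 1143150258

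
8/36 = 2/9 =0.22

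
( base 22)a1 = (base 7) 434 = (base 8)335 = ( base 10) 221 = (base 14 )11B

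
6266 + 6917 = 13183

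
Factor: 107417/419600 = 2^(- 4)*5^( - 2)*163^1*659^1*1049^(  -  1)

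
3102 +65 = 3167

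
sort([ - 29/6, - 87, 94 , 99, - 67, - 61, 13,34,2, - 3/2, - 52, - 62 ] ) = [ - 87, - 67, -62, - 61 , - 52,- 29/6, - 3/2, 2,13,34,94, 99]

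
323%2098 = 323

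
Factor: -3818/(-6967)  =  2^1*23^1*83^1*6967^( - 1)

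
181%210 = 181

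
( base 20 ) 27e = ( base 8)1672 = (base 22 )1l8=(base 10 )954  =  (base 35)r9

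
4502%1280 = 662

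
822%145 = 97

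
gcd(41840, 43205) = 5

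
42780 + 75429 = 118209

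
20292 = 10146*2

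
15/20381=15/20381 = 0.00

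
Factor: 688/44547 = 2^4*3^ ( - 1)*31^( - 1)*43^1*479^( - 1) 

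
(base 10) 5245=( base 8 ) 12175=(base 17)1129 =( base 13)2506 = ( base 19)ea1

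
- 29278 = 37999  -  67277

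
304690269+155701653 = 460391922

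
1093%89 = 25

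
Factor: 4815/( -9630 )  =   - 2^( - 1 ) = - 1/2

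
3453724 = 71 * 48644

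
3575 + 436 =4011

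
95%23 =3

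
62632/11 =5693  +  9/11 = 5693.82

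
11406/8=5703/4 = 1425.75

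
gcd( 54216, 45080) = 8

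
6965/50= 139 + 3/10 = 139.30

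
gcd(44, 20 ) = 4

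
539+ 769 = 1308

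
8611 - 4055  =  4556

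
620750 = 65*9550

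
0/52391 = 0  =  0.00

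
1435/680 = 287/136 =2.11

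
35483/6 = 35483/6 = 5913.83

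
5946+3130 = 9076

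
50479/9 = 50479/9 = 5608.78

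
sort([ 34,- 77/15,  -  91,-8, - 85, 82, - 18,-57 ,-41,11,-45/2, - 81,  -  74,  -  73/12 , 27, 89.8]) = [  -  91,- 85,  -  81,  -  74, - 57,  -  41, - 45/2, - 18, - 8, - 73/12, - 77/15, 11, 27, 34, 82, 89.8]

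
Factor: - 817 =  - 19^1 *43^1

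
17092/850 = 20 + 46/425=20.11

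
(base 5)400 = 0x64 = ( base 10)100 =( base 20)50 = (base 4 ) 1210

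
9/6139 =9/6139 = 0.00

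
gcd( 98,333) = 1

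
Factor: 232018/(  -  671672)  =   - 2^( - 2)  *113^ (-1 )* 743^ (-1) * 116009^1 =- 116009/335836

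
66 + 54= 120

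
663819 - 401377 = 262442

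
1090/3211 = 1090/3211 = 0.34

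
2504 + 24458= 26962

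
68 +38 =106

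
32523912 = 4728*6879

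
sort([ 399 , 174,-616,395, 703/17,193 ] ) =[ - 616, 703/17,174, 193 , 395,399]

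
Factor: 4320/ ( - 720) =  - 2^1*3^1 = -6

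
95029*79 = 7507291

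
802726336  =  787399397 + 15326939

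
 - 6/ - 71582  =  3/35791 = 0.00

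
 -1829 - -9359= 7530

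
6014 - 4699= 1315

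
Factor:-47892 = - 2^2*3^1*  13^1*307^1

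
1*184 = 184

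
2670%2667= 3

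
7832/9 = 7832/9  =  870.22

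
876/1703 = 876/1703= 0.51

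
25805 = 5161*5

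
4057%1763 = 531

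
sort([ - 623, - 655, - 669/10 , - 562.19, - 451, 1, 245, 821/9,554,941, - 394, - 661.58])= [-661.58, - 655, - 623, - 562.19,  -  451,-394, - 669/10, 1,821/9, 245, 554,  941]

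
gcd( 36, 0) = 36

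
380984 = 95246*4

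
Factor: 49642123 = 37^1*479^1*2801^1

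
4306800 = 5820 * 740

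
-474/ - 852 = 79/142 = 0.56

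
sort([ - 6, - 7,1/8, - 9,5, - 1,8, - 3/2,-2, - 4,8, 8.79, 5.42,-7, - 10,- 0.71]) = [-10,-9,-7, - 7, -6,-4 , - 2,-3/2,- 1,-0.71,  1/8, 5,5.42, 8,8,8.79]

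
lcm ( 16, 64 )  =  64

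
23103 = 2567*9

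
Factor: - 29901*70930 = - 2^1*3^1*5^1*41^1*173^1*9967^1 = - 2120877930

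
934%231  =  10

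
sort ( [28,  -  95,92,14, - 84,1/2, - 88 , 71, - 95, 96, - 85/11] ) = [ -95, - 95, - 88,-84,-85/11, 1/2,14,28, 71,92, 96]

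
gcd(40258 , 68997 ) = 1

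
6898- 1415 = 5483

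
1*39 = 39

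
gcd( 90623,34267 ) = 1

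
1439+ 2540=3979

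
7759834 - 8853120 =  - 1093286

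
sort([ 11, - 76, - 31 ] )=[- 76, - 31,11]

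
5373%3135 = 2238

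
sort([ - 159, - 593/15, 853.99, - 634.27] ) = [ - 634.27, - 159, - 593/15,853.99] 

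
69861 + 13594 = 83455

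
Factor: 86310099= 3^2*23^1 * 416957^1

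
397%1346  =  397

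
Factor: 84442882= 2^1*167^1*252823^1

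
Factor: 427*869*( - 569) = - 211134847  =  - 7^1*11^1 * 61^1*79^1*569^1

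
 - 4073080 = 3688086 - 7761166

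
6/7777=6/7777 = 0.00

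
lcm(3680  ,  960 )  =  22080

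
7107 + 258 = 7365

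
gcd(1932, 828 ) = 276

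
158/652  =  79/326   =  0.24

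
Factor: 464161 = 41^1*11321^1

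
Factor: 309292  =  2^2*77323^1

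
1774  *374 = 663476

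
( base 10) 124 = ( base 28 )4c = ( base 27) 4G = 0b1111100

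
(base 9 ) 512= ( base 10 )416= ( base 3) 120102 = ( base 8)640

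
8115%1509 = 570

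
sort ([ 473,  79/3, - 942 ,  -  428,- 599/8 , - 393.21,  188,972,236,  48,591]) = [ - 942, - 428, - 393.21, - 599/8,  79/3, 48,188,236,  473, 591,972 ]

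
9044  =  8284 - -760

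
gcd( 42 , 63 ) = 21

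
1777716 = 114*15594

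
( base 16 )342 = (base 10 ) 834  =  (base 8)1502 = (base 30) ro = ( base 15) 3a9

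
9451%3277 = 2897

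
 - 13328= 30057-43385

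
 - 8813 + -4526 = - 13339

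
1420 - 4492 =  - 3072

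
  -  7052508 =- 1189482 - 5863026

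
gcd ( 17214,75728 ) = 2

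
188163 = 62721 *3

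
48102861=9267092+38835769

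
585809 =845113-259304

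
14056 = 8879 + 5177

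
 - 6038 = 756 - 6794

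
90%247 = 90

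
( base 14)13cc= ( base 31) 3k9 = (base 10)3512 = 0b110110111000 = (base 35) 2uc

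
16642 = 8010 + 8632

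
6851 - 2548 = 4303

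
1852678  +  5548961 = 7401639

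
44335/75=591 + 2/15 = 591.13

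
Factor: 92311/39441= 3^ ( - 1)*13147^(-1 ) * 92311^1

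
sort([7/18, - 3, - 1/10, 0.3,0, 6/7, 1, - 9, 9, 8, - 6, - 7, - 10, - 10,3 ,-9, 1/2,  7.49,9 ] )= [ - 10, - 10, - 9,-9,  -  7, - 6, - 3, - 1/10, 0, 0.3, 7/18  ,  1/2,6/7, 1, 3,7.49, 8,9, 9]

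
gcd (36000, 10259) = 1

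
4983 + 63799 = 68782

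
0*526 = 0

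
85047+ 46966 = 132013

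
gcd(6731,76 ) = 1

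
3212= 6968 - 3756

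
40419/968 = 41 +731/968=41.76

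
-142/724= - 71/362 = - 0.20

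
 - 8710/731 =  - 12 + 62/731 = - 11.92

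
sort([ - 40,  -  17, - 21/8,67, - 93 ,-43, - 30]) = [ - 93, - 43, - 40, - 30, - 17,  -  21/8, 67 ]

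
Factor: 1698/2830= 3/5=   3^1*5^( - 1 ) 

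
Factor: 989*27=3^3*23^1*43^1= 26703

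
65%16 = 1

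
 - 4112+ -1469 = - 5581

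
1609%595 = 419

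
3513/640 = 5+313/640 = 5.49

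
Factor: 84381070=2^1*5^1*31^1 * 293^1*929^1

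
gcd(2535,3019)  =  1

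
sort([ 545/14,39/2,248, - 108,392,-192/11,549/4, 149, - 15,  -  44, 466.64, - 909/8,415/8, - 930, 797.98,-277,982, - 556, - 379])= [ - 930, - 556, - 379, - 277 , - 909/8, -108, - 44, - 192/11, -15,39/2,545/14,415/8,549/4,149,  248,392,466.64 , 797.98, 982]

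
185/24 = 7+17/24 = 7.71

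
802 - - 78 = 880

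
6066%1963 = 177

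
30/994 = 15/497 = 0.03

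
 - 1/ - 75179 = 1/75179 = 0.00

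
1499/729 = 2 + 41/729 = 2.06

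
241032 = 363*664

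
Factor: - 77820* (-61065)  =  2^2 * 3^3 * 5^2*23^1*59^1*1297^1 = 4752078300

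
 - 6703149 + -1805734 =-8508883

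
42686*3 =128058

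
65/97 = 65/97 =0.67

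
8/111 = 8/111= 0.07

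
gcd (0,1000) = 1000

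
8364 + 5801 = 14165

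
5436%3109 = 2327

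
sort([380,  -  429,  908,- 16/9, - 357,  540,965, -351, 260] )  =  [-429, - 357, - 351, - 16/9,  260, 380,540, 908, 965] 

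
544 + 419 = 963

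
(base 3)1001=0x1C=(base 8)34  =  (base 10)28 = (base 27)11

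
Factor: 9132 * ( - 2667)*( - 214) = 2^3 * 3^2 * 7^1*107^1*127^1*761^1  =  5211979416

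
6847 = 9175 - 2328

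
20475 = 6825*3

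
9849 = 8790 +1059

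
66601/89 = 748+29/89=748.33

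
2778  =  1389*2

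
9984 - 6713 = 3271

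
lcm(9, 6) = 18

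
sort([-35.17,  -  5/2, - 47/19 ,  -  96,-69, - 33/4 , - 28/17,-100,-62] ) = [ - 100, - 96, - 69, - 62 ,- 35.17, - 33/4,  -  5/2,-47/19, - 28/17]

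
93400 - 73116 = 20284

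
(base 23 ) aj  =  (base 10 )249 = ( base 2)11111001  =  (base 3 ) 100020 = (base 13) 162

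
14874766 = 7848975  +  7025791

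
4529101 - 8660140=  - 4131039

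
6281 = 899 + 5382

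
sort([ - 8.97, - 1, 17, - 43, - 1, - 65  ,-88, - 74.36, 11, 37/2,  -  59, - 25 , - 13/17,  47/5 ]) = [-88 , - 74.36, - 65, - 59, - 43, - 25,-8.97, - 1, - 1, - 13/17 , 47/5 , 11,  17 , 37/2]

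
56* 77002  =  4312112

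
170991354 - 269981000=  - 98989646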